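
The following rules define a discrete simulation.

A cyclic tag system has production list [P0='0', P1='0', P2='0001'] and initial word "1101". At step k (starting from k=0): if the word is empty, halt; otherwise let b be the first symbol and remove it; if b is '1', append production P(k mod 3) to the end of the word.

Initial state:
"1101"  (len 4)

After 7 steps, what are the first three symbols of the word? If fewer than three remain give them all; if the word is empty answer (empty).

(empty)

step 0: "1101"  (len 4)
step 1: "1010"  (len 4)
step 2: "0100"  (len 4)
step 3: "100"  (len 3)
step 4: "000"  (len 3)
step 5: "00"  (len 2)
step 6: "0"  (len 1)
step 7: (halted — word empty)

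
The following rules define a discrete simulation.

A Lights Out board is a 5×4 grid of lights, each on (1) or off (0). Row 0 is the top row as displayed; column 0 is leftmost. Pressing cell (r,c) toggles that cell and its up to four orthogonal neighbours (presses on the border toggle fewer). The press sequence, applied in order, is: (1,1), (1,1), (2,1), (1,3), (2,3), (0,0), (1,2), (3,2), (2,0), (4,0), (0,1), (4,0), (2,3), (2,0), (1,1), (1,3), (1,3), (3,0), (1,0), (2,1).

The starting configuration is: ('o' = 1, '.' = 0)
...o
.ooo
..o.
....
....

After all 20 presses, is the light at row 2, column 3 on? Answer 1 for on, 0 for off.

1

step 0: ...o
.ooo
..o.
....
....
step 1: .o.o
o..o
.oo.
....
....
step 2: ...o
.ooo
..o.
....
....
step 3: ...o
..oo
oo..
.o..
....
step 4: ....
....
oo.o
.o..
....
step 5: ....
...o
ooo.
.o.o
....
step 6: oo..
o..o
ooo.
.o.o
....
step 7: ooo.
ooo.
oo..
.o.o
....
step 8: ooo.
ooo.
ooo.
..o.
..o.
step 9: ooo.
.oo.
..o.
o.o.
..o.
step 10: ooo.
.oo.
..o.
..o.
ooo.
step 11: ....
..o.
..o.
..o.
ooo.
step 12: ....
..o.
..o.
o.o.
..o.
step 13: ....
..oo
...o
o.oo
..o.
step 14: ....
o.oo
oo.o
..oo
..o.
step 15: .o..
.o.o
o..o
..oo
..o.
step 16: .o.o
.oo.
o...
..oo
..o.
step 17: .o..
.o.o
o..o
..oo
..o.
step 18: .o..
.o.o
...o
oooo
o.o.
step 19: oo..
o..o
o..o
oooo
o.o.
step 20: oo..
oo.o
.ooo
o.oo
o.o.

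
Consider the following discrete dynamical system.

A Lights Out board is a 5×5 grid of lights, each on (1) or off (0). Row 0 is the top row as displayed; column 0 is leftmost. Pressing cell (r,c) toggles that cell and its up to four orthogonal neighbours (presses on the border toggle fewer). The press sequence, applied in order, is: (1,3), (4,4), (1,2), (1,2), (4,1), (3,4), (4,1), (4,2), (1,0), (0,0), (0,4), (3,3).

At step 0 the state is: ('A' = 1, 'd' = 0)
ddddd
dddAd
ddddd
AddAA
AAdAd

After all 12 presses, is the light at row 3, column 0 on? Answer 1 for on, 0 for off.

t=0: ddddd
dddAd
ddddd
AddAA
AAdAd
t=1: dddAd
ddAdA
dddAd
AddAA
AAdAd
t=2: dddAd
ddAdA
dddAd
AddAd
AAddA
t=3: ddAAd
dAdAA
ddAAd
AddAd
AAddA
t=4: dddAd
ddAdA
dddAd
AddAd
AAddA
t=5: dddAd
ddAdA
dddAd
AAdAd
ddAdA
t=6: dddAd
ddAdA
dddAA
AAddA
ddAdd
t=7: dddAd
ddAdA
dddAA
AdddA
AAddd
t=8: dddAd
ddAdA
dddAA
AdAdA
AdAAd
t=9: AddAd
AAAdA
AddAA
AdAdA
AdAAd
t=10: dAdAd
dAAdA
AddAA
AdAdA
AdAAd
t=11: dAddA
dAAdd
AddAA
AdAdA
AdAAd
t=12: dAddA
dAAdd
AdddA
AddAd
AdAdd

1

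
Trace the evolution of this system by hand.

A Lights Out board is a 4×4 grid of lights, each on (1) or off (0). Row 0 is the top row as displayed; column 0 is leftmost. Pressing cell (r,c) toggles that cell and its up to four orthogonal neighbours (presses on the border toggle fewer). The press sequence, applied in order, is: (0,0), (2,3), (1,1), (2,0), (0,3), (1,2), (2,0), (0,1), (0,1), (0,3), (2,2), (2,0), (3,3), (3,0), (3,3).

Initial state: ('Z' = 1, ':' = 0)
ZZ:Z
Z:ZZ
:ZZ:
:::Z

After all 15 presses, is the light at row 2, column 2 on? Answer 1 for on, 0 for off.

0

t=0: ZZ:Z
Z:ZZ
:ZZ:
:::Z
t=1: :::Z
::ZZ
:ZZ:
:::Z
t=2: :::Z
::Z:
:Z:Z
::::
t=3: :Z:Z
ZZ::
:::Z
::::
t=4: :Z:Z
:Z::
ZZ:Z
Z:::
t=5: :ZZ:
:Z:Z
ZZ:Z
Z:::
t=6: :Z::
::Z:
ZZZZ
Z:::
t=7: :Z::
Z:Z:
::ZZ
::::
t=8: Z:Z:
ZZZ:
::ZZ
::::
t=9: :Z::
Z:Z:
::ZZ
::::
t=10: :ZZZ
Z:ZZ
::ZZ
::::
t=11: :ZZZ
Z::Z
:Z::
::Z:
t=12: :ZZZ
:::Z
Z:::
Z:Z:
t=13: :ZZZ
:::Z
Z::Z
Z::Z
t=14: :ZZZ
:::Z
:::Z
:Z:Z
t=15: :ZZZ
:::Z
::::
:ZZ:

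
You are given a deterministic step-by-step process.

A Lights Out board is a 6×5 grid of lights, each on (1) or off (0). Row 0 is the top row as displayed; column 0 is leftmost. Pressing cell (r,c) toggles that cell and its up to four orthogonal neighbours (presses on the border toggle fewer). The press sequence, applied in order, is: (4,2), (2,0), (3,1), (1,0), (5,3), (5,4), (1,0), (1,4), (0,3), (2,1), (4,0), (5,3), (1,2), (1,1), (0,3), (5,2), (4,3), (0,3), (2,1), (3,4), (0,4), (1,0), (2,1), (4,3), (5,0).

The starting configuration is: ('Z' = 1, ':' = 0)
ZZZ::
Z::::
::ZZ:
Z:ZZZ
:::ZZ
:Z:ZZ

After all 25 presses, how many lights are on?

k=0  ZZZ::
Z::::
::ZZ:
Z:ZZZ
:::ZZ
:Z:ZZ
k=1  ZZZ::
Z::::
::ZZ:
Z::ZZ
:ZZ:Z
:ZZZZ
k=2  ZZZ::
:::::
ZZZZ:
:::ZZ
:ZZ:Z
:ZZZZ
k=3  ZZZ::
:::::
Z:ZZ:
ZZZZZ
::Z:Z
:ZZZZ
k=4  :ZZ::
ZZ:::
::ZZ:
ZZZZZ
::Z:Z
:ZZZZ
k=5  :ZZ::
ZZ:::
::ZZ:
ZZZZZ
::ZZZ
:Z:::
k=6  :ZZ::
ZZ:::
::ZZ:
ZZZZZ
::ZZ:
:Z:ZZ
k=7  ZZZ::
:::::
Z:ZZ:
ZZZZZ
::ZZ:
:Z:ZZ
k=8  ZZZ:Z
:::ZZ
Z:ZZZ
ZZZZZ
::ZZ:
:Z:ZZ
k=9  ZZ:Z:
::::Z
Z:ZZZ
ZZZZZ
::ZZ:
:Z:ZZ
k=10  ZZ:Z:
:Z::Z
:Z:ZZ
Z:ZZZ
::ZZ:
:Z:ZZ
k=11  ZZ:Z:
:Z::Z
:Z:ZZ
::ZZZ
ZZZZ:
ZZ:ZZ
k=12  ZZ:Z:
:Z::Z
:Z:ZZ
::ZZZ
ZZZ::
ZZZ::
k=13  ZZZZ:
::ZZZ
:ZZZZ
::ZZZ
ZZZ::
ZZZ::
k=14  Z:ZZ:
ZZ:ZZ
::ZZZ
::ZZZ
ZZZ::
ZZZ::
k=15  Z:::Z
ZZ::Z
::ZZZ
::ZZZ
ZZZ::
ZZZ::
k=16  Z:::Z
ZZ::Z
::ZZZ
::ZZZ
ZZ:::
Z::Z:
k=17  Z:::Z
ZZ::Z
::ZZZ
::Z:Z
ZZZZZ
Z::::
k=18  Z:ZZ:
ZZ:ZZ
::ZZZ
::Z:Z
ZZZZZ
Z::::
k=19  Z:ZZ:
Z::ZZ
ZZ:ZZ
:ZZ:Z
ZZZZZ
Z::::
k=20  Z:ZZ:
Z::ZZ
ZZ:Z:
:ZZZ:
ZZZZ:
Z::::
k=21  Z:Z:Z
Z::Z:
ZZ:Z:
:ZZZ:
ZZZZ:
Z::::
k=22  ::Z:Z
:Z:Z:
:Z:Z:
:ZZZ:
ZZZZ:
Z::::
k=23  ::Z:Z
:::Z:
Z:ZZ:
::ZZ:
ZZZZ:
Z::::
k=24  ::Z:Z
:::Z:
Z:ZZ:
::Z::
ZZ::Z
Z::Z:
k=25  ::Z:Z
:::Z:
Z:ZZ:
::Z::
:Z::Z
:Z:Z:

11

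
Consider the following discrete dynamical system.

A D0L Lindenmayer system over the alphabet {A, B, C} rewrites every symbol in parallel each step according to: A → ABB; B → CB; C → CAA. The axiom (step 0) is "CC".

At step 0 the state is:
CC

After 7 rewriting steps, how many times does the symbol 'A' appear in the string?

652

gen 0: CC
gen 1: CAACAA
gen 2: CAAABBABBCAAABBABB
gen 3: CAAABBABBABBCBCBABBCBCBCAAABBABBABBCBCBABBCBCB
gen 4: CAAABBABBABBCBCBABBCBCBABBCBCBCAACBCAACBABBCBCBCAACBCAACBCAAABBABBABBCBCBABBCBCBABBCBCBCAACBCAACBABBCBCBCAACBCAACB
gen 5: CAAABBABBABBCBCBABBCBCBABBCBCBCAACBCAACBABBCBCBCAACBCAACBA…AAABBABBCAACBABBCBCBCAACBCAACBCAAABBABBCAACBCAAABBABBCAACB  (len 294)
gen 6: CAAABBABBABBCBCBABBCBCBABBCBCBCAACBCAACBABBCBCBCAACBCAACBA…ABBCBCBCAAABBABBCAACBCAAABBABBABBCBCBABBCBCBCAAABBABBCAACB  (len 770)
gen 7: CAAABBABBABBCBCBABBCBCBABBCBCBCAACBCAACBABBCBCBCAACBCAACBA…AACBABBCBCBCAACBCAACBCAAABBABBABBCBCBABBCBCBCAAABBABBCAACB  (len 1998)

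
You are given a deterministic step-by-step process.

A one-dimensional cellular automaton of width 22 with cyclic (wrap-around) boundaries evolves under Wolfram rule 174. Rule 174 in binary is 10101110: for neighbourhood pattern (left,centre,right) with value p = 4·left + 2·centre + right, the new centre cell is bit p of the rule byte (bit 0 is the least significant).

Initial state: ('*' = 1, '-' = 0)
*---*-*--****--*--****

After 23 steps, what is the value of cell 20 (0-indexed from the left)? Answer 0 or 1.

0) *---*-*--****--*--****
1) ---****-****--**-*****
2) --****-****--**-*****-
3) -****-****--**-*****--
4) ****-****--**-*****---
5) ***-****--**-*****---*
6) **-****--**-*****---**
7) *-****--**-*****---***
8) -****--**-*****---****
9) ****--**-*****---****-
10) ***--**-*****---****-*
11) **--**-*****---****-**
12) *--**-*****---****-***
13) --**-*****---****-****
14) -**-*****---****-****-
15) **-*****---****-****--
16) *-*****---****-****--*
17) -*****---****-****--**
18) *****---****-****--**-
19) ****---****-****--**-*
20) ***---****-****--**-**
21) **---****-****--**-***
22) *---****-****--**-****
23) ---****-****--**-*****

1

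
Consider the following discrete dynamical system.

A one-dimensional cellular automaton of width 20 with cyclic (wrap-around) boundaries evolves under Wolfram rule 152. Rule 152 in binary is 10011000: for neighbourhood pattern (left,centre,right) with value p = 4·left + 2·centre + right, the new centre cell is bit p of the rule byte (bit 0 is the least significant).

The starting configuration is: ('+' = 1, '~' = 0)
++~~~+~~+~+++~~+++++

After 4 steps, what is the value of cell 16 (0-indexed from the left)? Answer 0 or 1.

1

t=0: ++~~~+~~+~+++~~+++++
t=1: +~+~~~+~~~++~+~+++++
t=2: ~~~+~~~+~~+~~~~+++++
t=3: +~~~+~~~+~~+~~~++++~
t=4: ~+~~~+~~~+~~+~~+++~~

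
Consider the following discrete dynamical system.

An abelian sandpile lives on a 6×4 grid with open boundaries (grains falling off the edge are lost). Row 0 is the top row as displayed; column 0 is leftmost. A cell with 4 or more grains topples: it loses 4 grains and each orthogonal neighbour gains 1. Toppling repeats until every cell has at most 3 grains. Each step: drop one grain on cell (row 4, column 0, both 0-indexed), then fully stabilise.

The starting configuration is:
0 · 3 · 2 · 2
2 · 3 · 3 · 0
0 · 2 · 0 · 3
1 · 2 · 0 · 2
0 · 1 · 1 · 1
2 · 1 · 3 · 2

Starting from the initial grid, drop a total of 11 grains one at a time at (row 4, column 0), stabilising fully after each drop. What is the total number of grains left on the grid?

t=0: 0 · 3 · 2 · 2
2 · 3 · 3 · 0
0 · 2 · 0 · 3
1 · 2 · 0 · 2
0 · 1 · 1 · 1
2 · 1 · 3 · 2
t=1: 0 · 3 · 2 · 2
2 · 3 · 3 · 0
0 · 2 · 0 · 3
1 · 2 · 0 · 2
1 · 1 · 1 · 1
2 · 1 · 3 · 2
t=2: 0 · 3 · 2 · 2
2 · 3 · 3 · 0
0 · 2 · 0 · 3
1 · 2 · 0 · 2
2 · 1 · 1 · 1
2 · 1 · 3 · 2
t=3: 0 · 3 · 2 · 2
2 · 3 · 3 · 0
0 · 2 · 0 · 3
1 · 2 · 0 · 2
3 · 1 · 1 · 1
2 · 1 · 3 · 2
t=4: 0 · 3 · 2 · 2
2 · 3 · 3 · 0
0 · 2 · 0 · 3
2 · 2 · 0 · 2
0 · 2 · 1 · 1
3 · 1 · 3 · 2
t=5: 0 · 3 · 2 · 2
2 · 3 · 3 · 0
0 · 2 · 0 · 3
2 · 2 · 0 · 2
1 · 2 · 1 · 1
3 · 1 · 3 · 2
t=6: 0 · 3 · 2 · 2
2 · 3 · 3 · 0
0 · 2 · 0 · 3
2 · 2 · 0 · 2
2 · 2 · 1 · 1
3 · 1 · 3 · 2
t=7: 0 · 3 · 2 · 2
2 · 3 · 3 · 0
0 · 2 · 0 · 3
2 · 2 · 0 · 2
3 · 2 · 1 · 1
3 · 1 · 3 · 2
t=8: 0 · 3 · 2 · 2
2 · 3 · 3 · 0
0 · 2 · 0 · 3
3 · 2 · 0 · 2
1 · 3 · 1 · 1
0 · 2 · 3 · 2
t=9: 0 · 3 · 2 · 2
2 · 3 · 3 · 0
0 · 2 · 0 · 3
3 · 2 · 0 · 2
2 · 3 · 1 · 1
0 · 2 · 3 · 2
t=10: 0 · 3 · 2 · 2
2 · 3 · 3 · 0
0 · 2 · 0 · 3
3 · 2 · 0 · 2
3 · 3 · 1 · 1
0 · 2 · 3 · 2
t=11: 0 · 3 · 2 · 2
2 · 3 · 3 · 0
1 · 3 · 0 · 3
1 · 0 · 1 · 2
2 · 1 · 2 · 1
1 · 3 · 3 · 2

41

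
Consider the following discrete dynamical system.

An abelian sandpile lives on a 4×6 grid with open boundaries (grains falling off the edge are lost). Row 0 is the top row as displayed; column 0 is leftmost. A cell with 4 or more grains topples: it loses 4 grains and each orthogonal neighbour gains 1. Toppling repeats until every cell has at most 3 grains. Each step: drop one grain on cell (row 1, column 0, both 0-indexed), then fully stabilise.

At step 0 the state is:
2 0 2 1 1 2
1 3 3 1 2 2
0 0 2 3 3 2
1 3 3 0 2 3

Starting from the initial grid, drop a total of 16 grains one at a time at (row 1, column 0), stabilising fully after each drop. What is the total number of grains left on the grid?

k=0  2 0 2 1 1 2
1 3 3 1 2 2
0 0 2 3 3 2
1 3 3 0 2 3
k=1  2 0 2 1 1 2
2 3 3 1 2 2
0 0 2 3 3 2
1 3 3 0 2 3
k=2  2 0 2 1 1 2
3 3 3 1 2 2
0 0 2 3 3 2
1 3 3 0 2 3
k=3  3 1 3 1 1 2
1 1 0 2 2 2
1 1 3 3 3 2
1 3 3 0 2 3
k=4  3 1 3 1 1 2
2 1 0 2 2 2
1 1 3 3 3 2
1 3 3 0 2 3
k=5  3 1 3 1 1 2
3 1 0 2 2 2
1 1 3 3 3 2
1 3 3 0 2 3
k=6  0 2 3 1 1 2
1 2 0 2 2 2
2 1 3 3 3 2
1 3 3 0 2 3
k=7  0 2 3 1 1 2
2 2 0 2 2 2
2 1 3 3 3 2
1 3 3 0 2 3
k=8  0 2 3 1 1 2
3 2 0 2 2 2
2 1 3 3 3 2
1 3 3 0 2 3
k=9  1 2 3 1 1 2
0 3 0 2 2 2
3 1 3 3 3 2
1 3 3 0 2 3
k=10  1 2 3 1 1 2
1 3 0 2 2 2
3 1 3 3 3 2
1 3 3 0 2 3
k=11  1 2 3 1 1 2
2 3 0 2 2 2
3 1 3 3 3 2
1 3 3 0 2 3
k=12  1 2 3 1 1 2
3 3 0 2 2 2
3 1 3 3 3 2
1 3 3 0 2 3
k=13  2 3 3 1 1 2
2 0 1 2 2 2
0 3 3 3 3 2
2 3 3 0 2 3
k=14  2 3 3 1 1 2
3 0 1 2 2 2
0 3 3 3 3 2
2 3 3 0 2 3
k=15  3 3 3 1 1 2
0 1 1 2 2 2
1 3 3 3 3 2
2 3 3 0 2 3
k=16  3 3 3 1 1 2
1 1 1 2 2 2
1 3 3 3 3 2
2 3 3 0 2 3

50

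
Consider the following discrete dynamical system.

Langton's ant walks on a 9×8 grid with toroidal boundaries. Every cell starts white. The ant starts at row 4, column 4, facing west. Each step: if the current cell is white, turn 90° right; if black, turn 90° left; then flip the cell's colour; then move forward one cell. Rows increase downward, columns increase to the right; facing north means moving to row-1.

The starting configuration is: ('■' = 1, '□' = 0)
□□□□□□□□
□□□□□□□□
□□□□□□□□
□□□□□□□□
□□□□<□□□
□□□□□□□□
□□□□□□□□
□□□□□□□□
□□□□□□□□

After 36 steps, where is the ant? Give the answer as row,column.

4,0

k=0  □□□□□□□□
□□□□□□□□
□□□□□□□□
□□□□□□□□
□□□□<□□□
□□□□□□□□
□□□□□□□□
□□□□□□□□
□□□□□□□□
k=1  □□□□□□□□
□□□□□□□□
□□□□□□□□
□□□□^□□□
□□□□■□□□
□□□□□□□□
□□□□□□□□
□□□□□□□□
□□□□□□□□
k=2  □□□□□□□□
□□□□□□□□
□□□□□□□□
□□□□■>□□
□□□□■□□□
□□□□□□□□
□□□□□□□□
□□□□□□□□
□□□□□□□□
k=3  □□□□□□□□
□□□□□□□□
□□□□□□□□
□□□□■■□□
□□□□■v□□
□□□□□□□□
□□□□□□□□
□□□□□□□□
□□□□□□□□
k=4  □□□□□□□□
□□□□□□□□
□□□□□□□□
□□□□■■□□
□□□□<■□□
□□□□□□□□
□□□□□□□□
□□□□□□□□
□□□□□□□□
k=5  □□□□□□□□
□□□□□□□□
□□□□□□□□
□□□□■■□□
□□□□□■□□
□□□□v□□□
□□□□□□□□
□□□□□□□□
□□□□□□□□
k=6  □□□□□□□□
□□□□□□□□
□□□□□□□□
□□□□■■□□
□□□□□■□□
□□□<■□□□
□□□□□□□□
□□□□□□□□
□□□□□□□□
k=7  □□□□□□□□
□□□□□□□□
□□□□□□□□
□□□□■■□□
□□□^□■□□
□□□■■□□□
□□□□□□□□
□□□□□□□□
□□□□□□□□
k=8  □□□□□□□□
□□□□□□□□
□□□□□□□□
□□□□■■□□
□□□■>■□□
□□□■■□□□
□□□□□□□□
□□□□□□□□
□□□□□□□□
k=9  □□□□□□□□
□□□□□□□□
□□□□□□□□
□□□□■■□□
□□□■■■□□
□□□■v□□□
□□□□□□□□
□□□□□□□□
□□□□□□□□
k=10  □□□□□□□□
□□□□□□□□
□□□□□□□□
□□□□■■□□
□□□■■■□□
□□□■□>□□
□□□□□□□□
□□□□□□□□
□□□□□□□□
k=11  □□□□□□□□
□□□□□□□□
□□□□□□□□
□□□□■■□□
□□□■■■□□
□□□■□■□□
□□□□□v□□
□□□□□□□□
□□□□□□□□
k=12  □□□□□□□□
□□□□□□□□
□□□□□□□□
□□□□■■□□
□□□■■■□□
□□□■□■□□
□□□□<■□□
□□□□□□□□
□□□□□□□□
k=13  □□□□□□□□
□□□□□□□□
□□□□□□□□
□□□□■■□□
□□□■■■□□
□□□■^■□□
□□□□■■□□
□□□□□□□□
□□□□□□□□
k=14  □□□□□□□□
□□□□□□□□
□□□□□□□□
□□□□■■□□
□□□■■■□□
□□□■■>□□
□□□□■■□□
□□□□□□□□
□□□□□□□□
k=15  □□□□□□□□
□□□□□□□□
□□□□□□□□
□□□□■■□□
□□□■■^□□
□□□■■□□□
□□□□■■□□
□□□□□□□□
□□□□□□□□
k=16  □□□□□□□□
□□□□□□□□
□□□□□□□□
□□□□■■□□
□□□■<□□□
□□□■■□□□
□□□□■■□□
□□□□□□□□
□□□□□□□□
k=17  □□□□□□□□
□□□□□□□□
□□□□□□□□
□□□□■■□□
□□□■□□□□
□□□■v□□□
□□□□■■□□
□□□□□□□□
□□□□□□□□
k=18  □□□□□□□□
□□□□□□□□
□□□□□□□□
□□□□■■□□
□□□■□□□□
□□□■□>□□
□□□□■■□□
□□□□□□□□
□□□□□□□□
k=19  □□□□□□□□
□□□□□□□□
□□□□□□□□
□□□□■■□□
□□□■□□□□
□□□■□■□□
□□□□■v□□
□□□□□□□□
□□□□□□□□
k=20  □□□□□□□□
□□□□□□□□
□□□□□□□□
□□□□■■□□
□□□■□□□□
□□□■□■□□
□□□□■□>□
□□□□□□□□
□□□□□□□□
k=21  □□□□□□□□
□□□□□□□□
□□□□□□□□
□□□□■■□□
□□□■□□□□
□□□■□■□□
□□□□■□■□
□□□□□□v□
□□□□□□□□
k=22  □□□□□□□□
□□□□□□□□
□□□□□□□□
□□□□■■□□
□□□■□□□□
□□□■□■□□
□□□□■□■□
□□□□□<■□
□□□□□□□□
k=23  □□□□□□□□
□□□□□□□□
□□□□□□□□
□□□□■■□□
□□□■□□□□
□□□■□■□□
□□□□■^■□
□□□□□■■□
□□□□□□□□
k=24  □□□□□□□□
□□□□□□□□
□□□□□□□□
□□□□■■□□
□□□■□□□□
□□□■□■□□
□□□□■■>□
□□□□□■■□
□□□□□□□□
k=25  □□□□□□□□
□□□□□□□□
□□□□□□□□
□□□□■■□□
□□□■□□□□
□□□■□■^□
□□□□■■□□
□□□□□■■□
□□□□□□□□
k=26  □□□□□□□□
□□□□□□□□
□□□□□□□□
□□□□■■□□
□□□■□□□□
□□□■□■■>
□□□□■■□□
□□□□□■■□
□□□□□□□□
k=27  □□□□□□□□
□□□□□□□□
□□□□□□□□
□□□□■■□□
□□□■□□□□
□□□■□■■■
□□□□■■□v
□□□□□■■□
□□□□□□□□
k=28  □□□□□□□□
□□□□□□□□
□□□□□□□□
□□□□■■□□
□□□■□□□□
□□□■□■■■
□□□□■■<■
□□□□□■■□
□□□□□□□□
k=29  □□□□□□□□
□□□□□□□□
□□□□□□□□
□□□□■■□□
□□□■□□□□
□□□■□■^■
□□□□■■■■
□□□□□■■□
□□□□□□□□
k=30  □□□□□□□□
□□□□□□□□
□□□□□□□□
□□□□■■□□
□□□■□□□□
□□□■□<□■
□□□□■■■■
□□□□□■■□
□□□□□□□□
k=31  □□□□□□□□
□□□□□□□□
□□□□□□□□
□□□□■■□□
□□□■□□□□
□□□■□□□■
□□□□■v■■
□□□□□■■□
□□□□□□□□
k=32  □□□□□□□□
□□□□□□□□
□□□□□□□□
□□□□■■□□
□□□■□□□□
□□□■□□□■
□□□□■□>■
□□□□□■■□
□□□□□□□□
k=33  □□□□□□□□
□□□□□□□□
□□□□□□□□
□□□□■■□□
□□□■□□□□
□□□■□□^■
□□□□■□□■
□□□□□■■□
□□□□□□□□
k=34  □□□□□□□□
□□□□□□□□
□□□□□□□□
□□□□■■□□
□□□■□□□□
□□□■□□■>
□□□□■□□■
□□□□□■■□
□□□□□□□□
k=35  □□□□□□□□
□□□□□□□□
□□□□□□□□
□□□□■■□□
□□□■□□□^
□□□■□□■□
□□□□■□□■
□□□□□■■□
□□□□□□□□
k=36  □□□□□□□□
□□□□□□□□
□□□□□□□□
□□□□■■□□
>□□■□□□■
□□□■□□■□
□□□□■□□■
□□□□□■■□
□□□□□□□□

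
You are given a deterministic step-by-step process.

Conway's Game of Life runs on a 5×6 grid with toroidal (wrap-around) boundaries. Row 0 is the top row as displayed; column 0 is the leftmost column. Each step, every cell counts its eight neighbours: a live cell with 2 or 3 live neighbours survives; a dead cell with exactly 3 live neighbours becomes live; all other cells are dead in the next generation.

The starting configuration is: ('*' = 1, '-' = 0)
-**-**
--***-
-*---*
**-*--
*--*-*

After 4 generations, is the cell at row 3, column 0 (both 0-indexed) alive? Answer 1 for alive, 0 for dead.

t=0: -**-**
--***-
-*---*
**-*--
*--*-*
t=1: -*----
------
-*---*
-*----
---*--
t=2: ------
*-----
*-----
*-*---
--*---
t=3: ------
------
*----*
------
-*----
t=4: ------
------
------
*-----
------

1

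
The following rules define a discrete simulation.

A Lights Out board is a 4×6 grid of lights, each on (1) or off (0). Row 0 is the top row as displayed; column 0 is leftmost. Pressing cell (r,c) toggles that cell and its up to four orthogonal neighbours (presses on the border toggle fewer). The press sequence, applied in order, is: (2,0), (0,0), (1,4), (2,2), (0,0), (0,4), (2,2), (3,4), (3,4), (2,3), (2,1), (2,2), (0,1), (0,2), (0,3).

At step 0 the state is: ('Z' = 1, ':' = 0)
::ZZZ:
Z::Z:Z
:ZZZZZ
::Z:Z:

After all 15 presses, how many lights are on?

gen 0: ::ZZZ:
Z::Z:Z
:ZZZZZ
::Z:Z:
gen 1: ::ZZZ:
:::Z:Z
Z:ZZZZ
Z:Z:Z:
gen 2: ZZZZZ:
Z::Z:Z
Z:ZZZZ
Z:Z:Z:
gen 3: ZZZZ::
Z:::Z:
Z:ZZ:Z
Z:Z:Z:
gen 4: ZZZZ::
Z:Z:Z:
ZZ:::Z
Z:::Z:
gen 5: ::ZZ::
::Z:Z:
ZZ:::Z
Z:::Z:
gen 6: ::Z:ZZ
::Z:::
ZZ:::Z
Z:::Z:
gen 7: ::Z:ZZ
::::::
Z:ZZ:Z
Z:Z:Z:
gen 8: ::Z:ZZ
::::::
Z:ZZZZ
Z:ZZ:Z
gen 9: ::Z:ZZ
::::::
Z:ZZ:Z
Z:Z:Z:
gen 10: ::Z:ZZ
:::Z::
Z:::ZZ
Z:ZZZ:
gen 11: ::Z:ZZ
:Z:Z::
:ZZ:ZZ
ZZZZZ:
gen 12: ::Z:ZZ
:ZZZ::
:::ZZZ
ZZ:ZZ:
gen 13: ZZ::ZZ
::ZZ::
:::ZZZ
ZZ:ZZ:
gen 14: Z:ZZZZ
:::Z::
:::ZZZ
ZZ:ZZ:
gen 15: Z::::Z
::::::
:::ZZZ
ZZ:ZZ:

9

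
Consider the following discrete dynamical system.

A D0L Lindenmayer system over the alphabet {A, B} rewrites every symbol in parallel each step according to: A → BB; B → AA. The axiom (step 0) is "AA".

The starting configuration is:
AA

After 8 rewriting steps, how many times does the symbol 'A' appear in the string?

0) AA
1) BBBB
2) AAAAAAAA
3) BBBBBBBBBBBBBBBB
4) AAAAAAAAAAAAAAAAAAAAAAAAAAAAAAAA
5) BBBBBBBBBBBBBBBBBBBBBBBBBBBBBBBBBBBBBBBBBBBBBBBBBBBBBBBBBBBBBBBB
6) AAAAAAAAAAAAAAAAAAAAAAAAAAAAAAAAAAAAAAAAAAAAAAAAAAAAAAAAAA…AAAAAAAAAAAAAAAAAAAAAAAAAAAAAAAAAAAAAAAAAAAAAAAAAAAAAAAAAA  (len 128)
7) BBBBBBBBBBBBBBBBBBBBBBBBBBBBBBBBBBBBBBBBBBBBBBBBBBBBBBBBBB…BBBBBBBBBBBBBBBBBBBBBBBBBBBBBBBBBBBBBBBBBBBBBBBBBBBBBBBBBB  (len 256)
8) AAAAAAAAAAAAAAAAAAAAAAAAAAAAAAAAAAAAAAAAAAAAAAAAAAAAAAAAAA…AAAAAAAAAAAAAAAAAAAAAAAAAAAAAAAAAAAAAAAAAAAAAAAAAAAAAAAAAA  (len 512)

512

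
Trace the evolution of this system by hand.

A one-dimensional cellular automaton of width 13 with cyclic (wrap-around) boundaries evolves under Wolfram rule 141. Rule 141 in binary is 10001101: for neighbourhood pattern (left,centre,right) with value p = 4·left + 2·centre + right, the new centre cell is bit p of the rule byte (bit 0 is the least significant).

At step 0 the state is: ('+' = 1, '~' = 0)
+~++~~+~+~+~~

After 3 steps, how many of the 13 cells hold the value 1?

step 0: +~++~~+~+~+~~
step 1: +~+~~~+~+~+~~
step 2: +~+~+~+~+~+~~
step 3: +~+~+~+~+~+~~

6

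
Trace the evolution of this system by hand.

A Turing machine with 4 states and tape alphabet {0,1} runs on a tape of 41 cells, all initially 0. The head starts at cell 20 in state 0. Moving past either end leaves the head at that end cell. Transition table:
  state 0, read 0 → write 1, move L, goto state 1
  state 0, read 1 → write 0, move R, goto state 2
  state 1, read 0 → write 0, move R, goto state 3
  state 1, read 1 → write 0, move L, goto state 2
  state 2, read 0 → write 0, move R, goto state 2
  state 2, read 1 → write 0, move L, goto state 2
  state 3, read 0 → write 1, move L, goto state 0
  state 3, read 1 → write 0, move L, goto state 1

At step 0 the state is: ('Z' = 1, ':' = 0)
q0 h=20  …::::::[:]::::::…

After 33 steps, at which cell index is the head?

0) q0 h=20  …::::::[:]::::::…
1) q1 h=19  …::::::[:]Z:::::…
2) q3 h=20  …::::::[Z]::::::…
3) q1 h=19  …::::::[:]::::::…
4) q3 h=20  …::::::[:]::::::…
5) q0 h=19  …::::::[:]Z:::::…
6) q1 h=18  …::::::[:]ZZ::::…
7) q3 h=19  …::::::[Z]Z:::::…
8) q1 h=18  …::::::[:]:Z::::…
9) q3 h=19  …::::::[:]Z:::::…
10) q0 h=18  …::::::[:]ZZ::::…
11) q1 h=17  …::::::[:]ZZZ:::…
12) q3 h=18  …::::::[Z]ZZ::::…
13) q1 h=17  …::::::[:]:ZZ:::…
14) q3 h=18  …::::::[:]ZZ::::…
15) q0 h=17  …::::::[:]ZZZ:::…
16) q1 h=16  …::::::[:]ZZZZ::…
17) q3 h=17  …::::::[Z]ZZZ:::…
18) q1 h=16  …::::::[:]:ZZZ::…
19) q3 h=17  …::::::[:]ZZZ:::…
20) q0 h=16  …::::::[:]ZZZZ::…
21) q1 h=15  …::::::[:]ZZZZZ:…
22) q3 h=16  …::::::[Z]ZZZZ::…
23) q1 h=15  …::::::[:]:ZZZZ:…
24) q3 h=16  …::::::[:]ZZZZ::…
25) q0 h=15  …::::::[:]ZZZZZ:…
26) q1 h=14  …::::::[:]ZZZZZZ…
27) q3 h=15  …::::::[Z]ZZZZZ:…
28) q1 h=14  …::::::[:]:ZZZZZ…
29) q3 h=15  …::::::[:]ZZZZZ:…
30) q0 h=14  …::::::[:]ZZZZZZ…
31) q1 h=13  …::::::[:]ZZZZZZ…
32) q3 h=14  …::::::[Z]ZZZZZZ…
33) q1 h=13  …::::::[:]:ZZZZZ…

13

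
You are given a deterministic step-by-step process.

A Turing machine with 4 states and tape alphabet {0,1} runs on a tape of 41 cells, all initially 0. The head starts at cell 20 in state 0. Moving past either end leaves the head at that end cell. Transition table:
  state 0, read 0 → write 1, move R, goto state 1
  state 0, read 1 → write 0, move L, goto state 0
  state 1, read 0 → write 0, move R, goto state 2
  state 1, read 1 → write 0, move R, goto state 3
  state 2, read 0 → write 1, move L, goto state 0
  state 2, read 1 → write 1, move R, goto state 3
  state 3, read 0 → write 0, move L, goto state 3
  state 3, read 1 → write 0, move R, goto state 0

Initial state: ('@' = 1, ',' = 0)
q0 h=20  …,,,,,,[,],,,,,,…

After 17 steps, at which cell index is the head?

25

t=0: q0 h=20  …,,,,,,[,],,,,,,…
t=1: q1 h=21  …,,,,,@[,],,,,,,…
t=2: q2 h=22  …,,,,@,[,],,,,,,…
t=3: q0 h=21  …,,,,,@[,]@,,,,,…
t=4: q1 h=22  …,,,,@@[@],,,,,,…
t=5: q3 h=23  …,,,@@,[,],,,,,,…
t=6: q3 h=22  …,,,,@@[,],,,,,,…
t=7: q3 h=21  …,,,,,@[@],,,,,,…
t=8: q0 h=22  …,,,,@,[,],,,,,,…
t=9: q1 h=23  …,,,@,@[,],,,,,,…
t=10: q2 h=24  …,,@,@,[,],,,,,,…
t=11: q0 h=23  …,,,@,@[,]@,,,,,…
t=12: q1 h=24  …,,@,@@[@],,,,,,…
t=13: q3 h=25  …,@,@@,[,],,,,,,…
t=14: q3 h=24  …,,@,@@[,],,,,,,…
t=15: q3 h=23  …,,,@,@[@],,,,,,…
t=16: q0 h=24  …,,@,@,[,],,,,,,…
t=17: q1 h=25  …,@,@,@[,],,,,,,…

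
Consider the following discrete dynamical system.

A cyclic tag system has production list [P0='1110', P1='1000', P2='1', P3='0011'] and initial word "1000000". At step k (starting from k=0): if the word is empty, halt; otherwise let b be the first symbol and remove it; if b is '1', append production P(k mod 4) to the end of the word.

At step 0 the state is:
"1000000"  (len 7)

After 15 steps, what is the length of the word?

13

k=0  "1000000"  (len 7)
k=1  "0000001110"  (len 10)
k=2  "000001110"  (len 9)
k=3  "00001110"  (len 8)
k=4  "0001110"  (len 7)
k=5  "001110"  (len 6)
k=6  "01110"  (len 5)
k=7  "1110"  (len 4)
k=8  "1100011"  (len 7)
k=9  "1000111110"  (len 10)
k=10  "0001111101000"  (len 13)
k=11  "001111101000"  (len 12)
k=12  "01111101000"  (len 11)
k=13  "1111101000"  (len 10)
k=14  "1111010001000"  (len 13)
k=15  "1110100010001"  (len 13)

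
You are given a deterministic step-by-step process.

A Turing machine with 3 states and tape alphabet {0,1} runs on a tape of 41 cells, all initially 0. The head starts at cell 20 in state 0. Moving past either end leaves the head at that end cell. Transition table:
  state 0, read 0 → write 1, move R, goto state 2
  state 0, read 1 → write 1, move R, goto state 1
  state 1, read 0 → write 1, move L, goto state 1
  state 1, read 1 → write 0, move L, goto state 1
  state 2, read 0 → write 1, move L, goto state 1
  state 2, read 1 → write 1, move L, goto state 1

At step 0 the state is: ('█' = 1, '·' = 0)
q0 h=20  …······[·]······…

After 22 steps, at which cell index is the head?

gen 0: q0 h=20  …······[·]······…
gen 1: q2 h=21  …·····█[·]······…
gen 2: q1 h=20  …······[█]█·····…
gen 3: q1 h=19  …······[·]·█····…
gen 4: q1 h=18  …······[·]█·█···…
gen 5: q1 h=17  …······[·]██·█··…
gen 6: q1 h=16  …······[·]███·█·…
gen 7: q1 h=15  …······[·]████·█…
gen 8: q1 h=14  …······[·]█████·…
gen 9: q1 h=13  …······[·]██████…
gen 10: q1 h=12  …······[·]██████…
gen 11: q1 h=11  …······[·]██████…
gen 12: q1 h=10  …······[·]██████…
gen 13: q1 h= 9  …······[·]██████…
gen 14: q1 h= 8  …······[·]██████…
gen 15: q1 h= 7  …······[·]██████…
gen 16: q1 h= 6  |······[·]██████…
gen 17: q1 h= 5  |·····[·]██████…
gen 18: q1 h= 4  |····[·]██████…
gen 19: q1 h= 3  |···[·]██████…
gen 20: q1 h= 2  |··[·]██████…
gen 21: q1 h= 1  |·[·]██████…
gen 22: q1 h= 0  |[·]██████…

0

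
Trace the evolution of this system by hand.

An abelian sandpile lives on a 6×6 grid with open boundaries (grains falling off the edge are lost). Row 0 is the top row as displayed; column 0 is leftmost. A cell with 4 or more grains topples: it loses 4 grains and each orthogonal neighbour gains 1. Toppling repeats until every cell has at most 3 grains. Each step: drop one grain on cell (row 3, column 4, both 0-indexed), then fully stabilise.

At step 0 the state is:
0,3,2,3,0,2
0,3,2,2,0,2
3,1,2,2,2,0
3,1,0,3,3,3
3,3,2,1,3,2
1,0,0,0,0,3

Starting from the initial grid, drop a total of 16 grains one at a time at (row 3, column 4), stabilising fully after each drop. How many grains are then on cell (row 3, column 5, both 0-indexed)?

3

k=0  0,3,2,3,0,2
0,3,2,2,0,2
3,1,2,2,2,0
3,1,0,3,3,3
3,3,2,1,3,2
1,0,0,0,0,3
k=1  0,3,2,3,0,2
0,3,2,2,0,2
3,1,2,3,3,1
3,1,1,0,3,1
3,3,2,3,1,1
1,0,0,0,2,0
k=2  0,3,2,3,0,2
0,3,2,3,1,2
3,1,3,0,1,2
3,1,1,2,1,2
3,3,2,3,2,1
1,0,0,0,2,0
k=3  0,3,2,3,0,2
0,3,2,3,1,2
3,1,3,0,1,2
3,1,1,2,2,2
3,3,2,3,2,1
1,0,0,0,2,0
k=4  0,3,2,3,0,2
0,3,2,3,1,2
3,1,3,0,1,2
3,1,1,2,3,2
3,3,2,3,2,1
1,0,0,0,2,0
k=5  0,3,2,3,0,2
0,3,2,3,1,2
3,1,3,0,2,2
3,1,1,3,0,3
3,3,2,3,3,1
1,0,0,0,2,0
k=6  0,3,2,3,0,2
0,3,2,3,1,2
3,1,3,0,2,2
3,1,1,3,1,3
3,3,2,3,3,1
1,0,0,0,2,0
k=7  0,3,2,3,0,2
0,3,2,3,1,2
3,1,3,0,2,2
3,1,1,3,2,3
3,3,2,3,3,1
1,0,0,0,2,0
k=8  0,3,2,3,0,2
0,3,2,3,1,2
3,1,3,0,2,2
3,1,1,3,3,3
3,3,2,3,3,1
1,0,0,0,2,0
k=9  0,3,2,3,0,2
0,3,2,3,1,2
3,1,3,1,3,3
3,1,2,1,3,0
3,3,3,1,1,3
1,0,0,1,3,0
k=10  0,3,2,3,0,2
0,3,2,3,2,3
3,1,3,2,1,0
3,1,2,2,1,2
3,3,3,1,2,3
1,0,0,1,3,0
k=11  0,3,2,3,0,2
0,3,2,3,2,3
3,1,3,2,1,0
3,1,2,2,2,2
3,3,3,1,2,3
1,0,0,1,3,0
k=12  0,3,2,3,0,2
0,3,2,3,2,3
3,1,3,2,1,0
3,1,2,2,3,2
3,3,3,1,2,3
1,0,0,1,3,0
k=13  0,3,2,3,0,2
0,3,2,3,2,3
3,1,3,2,2,0
3,1,2,3,0,3
3,3,3,1,3,3
1,0,0,1,3,0
k=14  0,3,2,3,0,2
0,3,2,3,2,3
3,1,3,2,2,0
3,1,2,3,1,3
3,3,3,1,3,3
1,0,0,1,3,0
k=15  0,3,2,3,0,2
0,3,2,3,2,3
3,1,3,2,2,0
3,1,2,3,2,3
3,3,3,1,3,3
1,0,0,1,3,0
k=16  0,3,2,3,0,2
0,3,2,3,2,3
3,1,3,2,2,0
3,1,2,3,3,3
3,3,3,1,3,3
1,0,0,1,3,0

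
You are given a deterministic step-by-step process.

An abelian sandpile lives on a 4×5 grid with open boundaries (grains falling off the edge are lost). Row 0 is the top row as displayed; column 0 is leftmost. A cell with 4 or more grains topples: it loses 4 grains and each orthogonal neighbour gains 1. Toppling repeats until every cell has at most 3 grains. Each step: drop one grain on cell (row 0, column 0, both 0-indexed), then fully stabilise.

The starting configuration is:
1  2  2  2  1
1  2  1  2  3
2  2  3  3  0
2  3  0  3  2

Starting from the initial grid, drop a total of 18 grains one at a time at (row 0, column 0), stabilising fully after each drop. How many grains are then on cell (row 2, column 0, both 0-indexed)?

3

t=0: 1  2  2  2  1
1  2  1  2  3
2  2  3  3  0
2  3  0  3  2
t=1: 2  2  2  2  1
1  2  1  2  3
2  2  3  3  0
2  3  0  3  2
t=2: 3  2  2  2  1
1  2  1  2  3
2  2  3  3  0
2  3  0  3  2
t=3: 0  3  2  2  1
2  2  1  2  3
2  2  3  3  0
2  3  0  3  2
t=4: 1  3  2  2  1
2  2  1  2  3
2  2  3  3  0
2  3  0  3  2
t=5: 2  3  2  2  1
2  2  1  2  3
2  2  3  3  0
2  3  0  3  2
t=6: 3  3  2  2  1
2  2  1  2  3
2  2  3  3  0
2  3  0  3  2
t=7: 1  0  3  2  1
3  3  1  2  3
2  2  3  3  0
2  3  0  3  2
t=8: 2  0  3  2  1
3  3  1  2  3
2  2  3  3  0
2  3  0  3  2
t=9: 3  0  3  2  1
3  3  1  2  3
2  2  3  3  0
2  3  0  3  2
t=10: 1  2  3  2  1
1  0  2  2  3
3  3  3  3  0
2  3  0  3  2
t=11: 2  2  3  2  1
1  0  2  2  3
3  3  3  3  0
2  3  0  3  2
t=12: 3  2  3  2  1
1  0  2  2  3
3  3  3  3  0
2  3  0  3  2
t=13: 0  3  3  2  1
2  0  2  2  3
3  3  3  3  0
2  3  0  3  2
t=14: 1  3  3  2  1
2  0  2  2  3
3  3  3  3  0
2  3  0  3  2
t=15: 2  3  3  2  1
2  0  2  2  3
3  3  3  3  0
2  3  0  3  2
t=16: 3  3  3  2  1
2  0  2  2  3
3  3  3  3  0
2  3  0  3  2
t=17: 1  1  0  3  1
3  1  3  2  3
3  3  3  3  0
2  3  0  3  2
t=18: 2  1  0  3  1
3  1  3  2  3
3  3  3  3  0
2  3  0  3  2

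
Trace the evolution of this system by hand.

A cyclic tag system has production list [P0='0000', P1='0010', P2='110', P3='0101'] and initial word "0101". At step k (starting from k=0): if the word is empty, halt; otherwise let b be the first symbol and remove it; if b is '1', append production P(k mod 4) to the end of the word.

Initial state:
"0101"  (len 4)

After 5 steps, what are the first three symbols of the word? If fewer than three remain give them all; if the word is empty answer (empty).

step 0: "0101"  (len 4)
step 1: "101"  (len 3)
step 2: "010010"  (len 6)
step 3: "10010"  (len 5)
step 4: "00100101"  (len 8)
step 5: "0100101"  (len 7)

010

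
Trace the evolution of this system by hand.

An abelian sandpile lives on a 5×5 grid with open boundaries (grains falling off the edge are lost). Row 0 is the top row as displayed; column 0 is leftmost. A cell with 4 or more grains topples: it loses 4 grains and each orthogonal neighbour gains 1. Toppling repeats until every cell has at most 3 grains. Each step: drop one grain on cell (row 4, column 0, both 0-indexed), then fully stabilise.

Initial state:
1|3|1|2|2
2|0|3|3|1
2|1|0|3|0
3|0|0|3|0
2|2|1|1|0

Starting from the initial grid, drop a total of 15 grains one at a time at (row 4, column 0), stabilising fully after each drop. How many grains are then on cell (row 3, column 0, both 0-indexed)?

3

k=0  1|3|1|2|2
2|0|3|3|1
2|1|0|3|0
3|0|0|3|0
2|2|1|1|0
k=1  1|3|1|2|2
2|0|3|3|1
2|1|0|3|0
3|0|0|3|0
3|2|1|1|0
k=2  1|3|1|2|2
2|0|3|3|1
3|1|0|3|0
0|1|0|3|0
1|3|1|1|0
k=3  1|3|1|2|2
2|0|3|3|1
3|1|0|3|0
0|1|0|3|0
2|3|1|1|0
k=4  1|3|1|2|2
2|0|3|3|1
3|1|0|3|0
0|1|0|3|0
3|3|1|1|0
k=5  1|3|1|2|2
2|0|3|3|1
3|1|0|3|0
1|2|0|3|0
1|0|2|1|0
k=6  1|3|1|2|2
2|0|3|3|1
3|1|0|3|0
1|2|0|3|0
2|0|2|1|0
k=7  1|3|1|2|2
2|0|3|3|1
3|1|0|3|0
1|2|0|3|0
3|0|2|1|0
k=8  1|3|1|2|2
2|0|3|3|1
3|1|0|3|0
2|2|0|3|0
0|1|2|1|0
k=9  1|3|1|2|2
2|0|3|3|1
3|1|0|3|0
2|2|0|3|0
1|1|2|1|0
k=10  1|3|1|2|2
2|0|3|3|1
3|1|0|3|0
2|2|0|3|0
2|1|2|1|0
k=11  1|3|1|2|2
2|0|3|3|1
3|1|0|3|0
2|2|0|3|0
3|1|2|1|0
k=12  1|3|1|2|2
2|0|3|3|1
3|1|0|3|0
3|2|0|3|0
0|2|2|1|0
k=13  1|3|1|2|2
2|0|3|3|1
3|1|0|3|0
3|2|0|3|0
1|2|2|1|0
k=14  1|3|1|2|2
2|0|3|3|1
3|1|0|3|0
3|2|0|3|0
2|2|2|1|0
k=15  1|3|1|2|2
2|0|3|3|1
3|1|0|3|0
3|2|0|3|0
3|2|2|1|0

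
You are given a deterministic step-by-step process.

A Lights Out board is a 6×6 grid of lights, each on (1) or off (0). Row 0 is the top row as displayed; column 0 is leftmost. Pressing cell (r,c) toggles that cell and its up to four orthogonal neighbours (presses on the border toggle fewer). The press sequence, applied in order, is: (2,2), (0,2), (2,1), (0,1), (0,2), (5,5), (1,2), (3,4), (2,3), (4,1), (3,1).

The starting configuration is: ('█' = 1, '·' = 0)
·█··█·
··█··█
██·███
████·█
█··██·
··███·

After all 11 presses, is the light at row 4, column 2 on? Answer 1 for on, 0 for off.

step 0: ·█··█·
··█··█
██·███
████·█
█··██·
··███·
step 1: ·█··█·
·····█
█·█·██
██·█·█
█··██·
··███·
step 2: ··███·
··█··█
█·█·██
██·█·█
█··██·
··███·
step 3: ··███·
·██··█
·█··██
█··█·█
█··██·
··███·
step 4: ██·██·
··█··█
·█··██
█··█·█
█··██·
··███·
step 5: █·█·█·
·····█
·█··██
█··█·█
█··██·
··███·
step 6: █·█·█·
·····█
·█··██
█··█·█
█··███
··██·█
step 7: █···█·
·███·█
·██·██
█··█·█
█··███
··██·█
step 8: █···█·
·███·█
·██··█
█···█·
█··█·█
··██·█
step 9: █···█·
·██··█
·█·███
█··██·
█··█·█
··██·█
step 10: █···█·
·██··█
·█·███
██·██·
·███·█
·███·█
step 11: █···█·
·██··█
···███
··███·
··██·█
·███·█

1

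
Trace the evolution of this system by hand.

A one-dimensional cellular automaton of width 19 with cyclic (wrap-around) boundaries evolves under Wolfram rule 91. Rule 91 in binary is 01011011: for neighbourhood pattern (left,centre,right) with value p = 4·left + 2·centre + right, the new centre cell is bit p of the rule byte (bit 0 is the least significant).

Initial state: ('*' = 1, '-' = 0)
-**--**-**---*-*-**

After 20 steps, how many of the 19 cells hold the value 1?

k=0  -**--**-**---*-*-**
k=1  -******-*****----**
k=2  -*----*-*---*******
k=3  --****---****-----*
k=4  ***--*****--******-
k=5  *-****---****----*-
k=6  --*--*****--*****--
k=7  **-***---****---***
k=8  -*-*-*****--*****--
k=9  *----*---****---***
k=10  *****-****--*****--
k=11  *---*-*--****---***
k=12  ****---***--*****--
k=13  *--*****-****---***
k=14  ****---*-*--*****--
k=15  *--****---***---***
k=16  ****--*****-*****--
k=17  *--****---*-*---***
k=18  ****--****---****--
k=19  *--****--*****--***
k=20  ****--****---****--

12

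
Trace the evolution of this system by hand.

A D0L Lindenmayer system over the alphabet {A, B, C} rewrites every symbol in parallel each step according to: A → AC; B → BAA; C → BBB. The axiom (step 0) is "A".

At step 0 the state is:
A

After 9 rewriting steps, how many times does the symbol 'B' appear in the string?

step 0: A
step 1: AC
step 2: ACBBB
step 3: ACBBBBAABAABAA
step 4: ACBBBBAABAABAABAAACACBAAACACBAAACAC
step 5: ACBBBBAABAABAABAAACACBAAACACBAAACACBAAACACACBBBACBBBBAAACACACBBBACBBBBAAACACACBBBACBBB
step 6: ACBBBBAABAABAABAAACACBAAACACBAAACACBAAACACACBBBACBBBBAAACA…CBBBBAABAABAABAAACACACBBBACBBBACBBBBAABAABAAACBBBBAABAABAA  (len 221)
step 7: ACBBBBAABAABAABAAACACBAAACACBAAACACBAAACACACBBBACBBBBAAACA…AABAAACACBAAACACBAAACACACBBBBAABAABAABAAACACBAAACACBAAACAC  (len 566)
step 8: ACBBBBAABAABAABAAACACBAAACACBAAACACBAAACACACBBBACBBBBAAACA…BAAACACBAAACACACBBBACBBBBAAACACACBBBACBBBBAAACACACBBBACBBB  (len 1427)
step 9: ACBBBBAABAABAABAAACACBAAACACBAAACACBAAACACACBBBACBBBBAAACA…CBBBBAABAABAABAAACACACBBBACBBBACBBBBAABAABAAACBBBBAABAABAA  (len 3614)

1302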